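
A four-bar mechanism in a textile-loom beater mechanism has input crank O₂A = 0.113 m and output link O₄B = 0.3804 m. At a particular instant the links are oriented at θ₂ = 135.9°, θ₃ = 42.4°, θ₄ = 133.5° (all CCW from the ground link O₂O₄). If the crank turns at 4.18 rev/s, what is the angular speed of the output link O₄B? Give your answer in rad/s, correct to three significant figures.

7.79

ω₂ = 26.26 rad/s (from 4.18 rev/s).
Differentiating the loop-closure r₂e^{iθ₂}+r₃e^{iθ₃}=r₁+r₄e^{iθ₄} gives r₂ω₂e^{iθ₂}+r₃ω₃e^{iθ₃}=r₄ω₄e^{iθ₄}.
Eliminating the other unknown: ω₄ = r₂ω₂ sin(θ₂−θ₃) / [r₄ sin(θ₄−θ₃)].
Numerator sine = +0.99813; denominator sine = +0.99982.
Result = 0.113·26.26·(+0.99813) / (0.3804·(+0.99982)) = +7.7887 rad/s; magnitude 7.7887 rad/s.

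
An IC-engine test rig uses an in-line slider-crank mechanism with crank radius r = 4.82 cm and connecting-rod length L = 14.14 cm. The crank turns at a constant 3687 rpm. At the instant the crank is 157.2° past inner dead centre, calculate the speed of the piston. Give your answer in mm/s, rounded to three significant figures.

4930

ω = 2π·3687/60 = 386.1 rad/s
For an in-line slider-crank, x = r cosθ + √(L² − r² sin²θ), so v = −rω sinθ·[1 + r cosθ/√(L² − r² sin²θ)].
With r = 0.0482 m, L = 0.1414 m, θ = 157.2°: √(L² − r² sin²θ) = 0.14016 m.
v = −0.0482·386.1·0.38752·[1 + 0.0482·-0.92186/0.14016] = -4.9255 m/s.
|v| = 4.9255 m/s = 4925.5 mm/s.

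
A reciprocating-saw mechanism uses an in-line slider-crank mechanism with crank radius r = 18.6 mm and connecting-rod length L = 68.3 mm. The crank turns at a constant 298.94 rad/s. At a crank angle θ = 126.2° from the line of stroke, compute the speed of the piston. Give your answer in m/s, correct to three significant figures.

3.75

ω = 298.9 rad/s
For an in-line slider-crank, x = r cosθ + √(L² − r² sin²θ), so v = −rω sinθ·[1 + r cosθ/√(L² − r² sin²θ)].
With r = 0.0186 m, L = 0.0683 m, θ = 126.2°: √(L² − r² sin²θ) = 0.06663 m.
v = −0.0186·298.9·0.80696·[1 + 0.0186·-0.59061/0.06663] = -3.7472 m/s.
|v| = 3.7472 m/s.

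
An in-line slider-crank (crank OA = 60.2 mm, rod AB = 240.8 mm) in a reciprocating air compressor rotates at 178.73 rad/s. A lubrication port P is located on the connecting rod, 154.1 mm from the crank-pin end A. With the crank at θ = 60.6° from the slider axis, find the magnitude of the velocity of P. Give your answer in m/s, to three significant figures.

10.3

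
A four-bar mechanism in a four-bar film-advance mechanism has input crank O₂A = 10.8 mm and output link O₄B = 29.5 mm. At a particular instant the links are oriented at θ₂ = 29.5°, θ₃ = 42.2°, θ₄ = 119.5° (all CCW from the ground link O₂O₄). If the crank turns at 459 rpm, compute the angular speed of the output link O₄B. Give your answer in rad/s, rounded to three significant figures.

3.97

ω₂ = 48.07 rad/s (from 459 rpm).
Differentiating the loop-closure r₂e^{iθ₂}+r₃e^{iθ₃}=r₁+r₄e^{iθ₄} gives r₂ω₂e^{iθ₂}+r₃ω₃e^{iθ₃}=r₄ω₄e^{iθ₄}.
Eliminating the other unknown: ω₄ = r₂ω₂ sin(θ₂−θ₃) / [r₄ sin(θ₄−θ₃)].
Numerator sine = -0.21985; denominator sine = +0.97553.
Result = 0.0108·48.07·(-0.21985) / (0.0295·(+0.97553)) = -3.9657 rad/s; magnitude 3.9657 rad/s.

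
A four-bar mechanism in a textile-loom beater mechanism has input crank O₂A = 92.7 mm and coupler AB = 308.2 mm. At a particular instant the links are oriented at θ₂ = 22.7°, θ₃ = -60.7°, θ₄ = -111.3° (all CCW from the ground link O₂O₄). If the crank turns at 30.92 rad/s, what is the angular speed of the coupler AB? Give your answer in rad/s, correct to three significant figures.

8.66

ω₂ = 30.92 rad/s
Differentiating the loop-closure r₂e^{iθ₂}+r₃e^{iθ₃}=r₁+r₄e^{iθ₄} gives r₂ω₂e^{iθ₂}+r₃ω₃e^{iθ₃}=r₄ω₄e^{iθ₄}.
Eliminating the other unknown: ω₃ = r₂ω₂ sin(θ₄−θ₂) / [r₃ sin(θ₃−θ₄)].
Numerator sine = -0.71934; denominator sine = +0.77273.
Result = 0.0927·30.92·(-0.71934) / (0.3082·(+0.77273)) = -8.6575 rad/s; magnitude 8.6575 rad/s.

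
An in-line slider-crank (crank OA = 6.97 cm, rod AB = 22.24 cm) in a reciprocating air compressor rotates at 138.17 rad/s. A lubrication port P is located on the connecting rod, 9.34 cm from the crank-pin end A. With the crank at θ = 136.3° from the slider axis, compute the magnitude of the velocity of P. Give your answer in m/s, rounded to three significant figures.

7.24

ω = 138.2 rad/s.  Crank-pin speed |V_A| = rω = 9.6304 m/s, perpendicular to OA.
Rod angle: sinφ = −(r/L) sinθ ⇒ φ = -12.505°; ω_rod = −rω cosθ/√(L²−r²sin²θ) = +32.067 rad/s.
V_P = V_A + ω_rod × AP, with AP = 0.0934 m along the rod.
Components: V_Px = −rω sinθ − a·ω_rod·sinφ = -6.005 m/s;  V_Py = rω cosθ + a·ω_rod·cosφ = -4.0385 m/s.
|V_P| = √(V_Px² + V_Py²) = 7.2367 m/s.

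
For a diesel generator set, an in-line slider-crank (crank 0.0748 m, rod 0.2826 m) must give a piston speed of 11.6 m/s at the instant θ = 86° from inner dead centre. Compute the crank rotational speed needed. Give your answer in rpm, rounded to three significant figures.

1460

For an in-line slider-crank, |v_piston| = rω|sinθ|·[1 + r cosθ/√(L² − r² sin²θ)].
With r = 0.0748 m, L = 0.2826 m, θ = 86°: the bracketed kinematic factor |dx/dθ| = 0.076046 m.
ω = v/|dx/dθ| = 11.6/0.076046 = 152.54 rad/s.
N = 60ω/(2π) = 1456.6 rpm.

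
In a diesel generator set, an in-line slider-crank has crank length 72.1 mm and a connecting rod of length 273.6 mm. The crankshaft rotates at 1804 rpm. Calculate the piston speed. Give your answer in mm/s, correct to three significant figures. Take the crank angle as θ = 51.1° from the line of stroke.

ω = 2π·1804/60 = 188.9 rad/s
For an in-line slider-crank, x = r cosθ + √(L² − r² sin²θ), so v = −rω sinθ·[1 + r cosθ/√(L² − r² sin²θ)].
With r = 0.0721 m, L = 0.2736 m, θ = 51.1°: √(L² − r² sin²θ) = 0.26778 m.
v = −0.0721·188.9·0.77824·[1 + 0.0721·0.62796/0.26778] = -12.392 m/s.
|v| = 12.392 m/s = 12392 mm/s.

12400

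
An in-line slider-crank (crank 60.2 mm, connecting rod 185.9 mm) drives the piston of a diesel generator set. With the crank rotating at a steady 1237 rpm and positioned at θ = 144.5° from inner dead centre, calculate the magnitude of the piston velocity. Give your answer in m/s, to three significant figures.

ω = 2π·1237/60 = 129.5 rad/s
For an in-line slider-crank, x = r cosθ + √(L² − r² sin²θ), so v = −rω sinθ·[1 + r cosθ/√(L² − r² sin²θ)].
With r = 0.0602 m, L = 0.1859 m, θ = 144.5°: √(L² − r² sin²θ) = 0.18258 m.
v = −0.0602·129.5·0.58070·[1 + 0.0602·-0.81412/0.18258] = -3.3129 m/s.
|v| = 3.3129 m/s.

3.31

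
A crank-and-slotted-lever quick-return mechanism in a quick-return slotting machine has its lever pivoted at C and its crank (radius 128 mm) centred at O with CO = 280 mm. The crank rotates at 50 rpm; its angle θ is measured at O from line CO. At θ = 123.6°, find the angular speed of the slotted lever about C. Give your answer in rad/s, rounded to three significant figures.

ω = 5.236 rad/s (from 50 rpm).
Crank pin A relative to C: A = (d + r cosθ, r sinθ); lever angle φ = atan2(r sinθ, d + r cosθ).
Differentiating tanφ: φ̇ = rω(d cosθ + r)/(d² + r² + 2dr cosθ).
d² + r² + 2dr cosθ = |CA|² = 0.0551169 m²;  d cosθ + r = -0.02695 m.
|ω_lever| = |0.128·5.236·-0.02695| / 0.0551169 = 0.3277 rad/s.

0.328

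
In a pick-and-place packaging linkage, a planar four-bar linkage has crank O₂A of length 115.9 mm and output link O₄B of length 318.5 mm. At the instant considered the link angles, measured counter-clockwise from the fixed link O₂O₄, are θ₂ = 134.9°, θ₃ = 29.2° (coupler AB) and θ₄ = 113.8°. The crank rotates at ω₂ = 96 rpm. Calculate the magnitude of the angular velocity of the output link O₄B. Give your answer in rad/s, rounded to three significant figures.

ω₂ = 10.05 rad/s (from 96 rpm).
Differentiating the loop-closure r₂e^{iθ₂}+r₃e^{iθ₃}=r₁+r₄e^{iθ₄} gives r₂ω₂e^{iθ₂}+r₃ω₃e^{iθ₃}=r₄ω₄e^{iθ₄}.
Eliminating the other unknown: ω₄ = r₂ω₂ sin(θ₂−θ₃) / [r₄ sin(θ₄−θ₃)].
Numerator sine = +0.96269; denominator sine = +0.99556.
Result = 0.1159·10.05·(+0.96269) / (0.3185·(+0.99556)) = +3.5375 rad/s; magnitude 3.5375 rad/s.

3.54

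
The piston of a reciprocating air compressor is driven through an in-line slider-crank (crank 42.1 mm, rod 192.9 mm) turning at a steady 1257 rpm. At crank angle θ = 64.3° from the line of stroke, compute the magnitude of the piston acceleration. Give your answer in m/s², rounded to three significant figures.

216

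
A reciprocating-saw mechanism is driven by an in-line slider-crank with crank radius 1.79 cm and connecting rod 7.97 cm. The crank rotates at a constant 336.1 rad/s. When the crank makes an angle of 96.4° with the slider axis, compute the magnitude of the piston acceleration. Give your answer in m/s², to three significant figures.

ω = 336.1 rad/s
x(θ) = r cosθ + √(L² − r² sin²θ); with ω constant, a = ω²·d²x/dθ².
d²x/dθ² = −r cosθ − r²(cos2θ)/√u − r⁴ sin²2θ/(4u^{3/2}),  u = L² − r² sin²θ = 0.00603566 m².
Substituting r = 0.0179 m, L = 0.0797 m, θ = 96.4°: d²x/dθ² = +0.0060144 m.
a = ω²·d²x/dθ² = (336.1)²·(+0.0060144) = +679.4 m/s²;  |a| = 679.4 m/s².

679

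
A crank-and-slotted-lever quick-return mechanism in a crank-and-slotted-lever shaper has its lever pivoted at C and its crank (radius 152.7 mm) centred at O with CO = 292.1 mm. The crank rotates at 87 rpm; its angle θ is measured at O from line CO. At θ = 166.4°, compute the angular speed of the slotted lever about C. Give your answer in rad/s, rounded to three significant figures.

8.32

ω = 9.111 rad/s (from 87 rpm).
Crank pin A relative to C: A = (d + r cosθ, r sinθ); lever angle φ = atan2(r sinθ, d + r cosθ).
Differentiating tanφ: φ̇ = rω(d cosθ + r)/(d² + r² + 2dr cosθ).
d² + r² + 2dr cosθ = |CA|² = 0.0219336 m²;  d cosθ + r = -0.13121 m.
|ω_lever| = |0.1527·9.111·-0.13121| / 0.0219336 = 8.3223 rad/s.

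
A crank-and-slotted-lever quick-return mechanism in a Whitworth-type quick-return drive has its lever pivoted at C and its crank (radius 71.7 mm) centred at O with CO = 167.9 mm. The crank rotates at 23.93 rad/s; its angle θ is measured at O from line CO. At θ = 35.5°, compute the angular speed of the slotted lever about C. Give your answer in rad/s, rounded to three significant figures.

ω = 23.93 rad/s
Crank pin A relative to C: A = (d + r cosθ, r sinθ); lever angle φ = atan2(r sinθ, d + r cosθ).
Differentiating tanφ: φ̇ = rω(d cosθ + r)/(d² + r² + 2dr cosθ).
d² + r² + 2dr cosθ = |CA|² = 0.0529326 m²;  d cosθ + r = +0.20839 m.
|ω_lever| = |0.0717·23.93·+0.20839| / 0.0529326 = 6.7548 rad/s.

6.75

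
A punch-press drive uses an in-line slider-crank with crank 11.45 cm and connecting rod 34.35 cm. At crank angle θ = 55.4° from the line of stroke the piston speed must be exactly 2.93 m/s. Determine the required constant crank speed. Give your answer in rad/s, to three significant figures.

26.0

For an in-line slider-crank, |v_piston| = rω|sinθ|·[1 + r cosθ/√(L² − r² sin²θ)].
With r = 0.1145 m, L = 0.3435 m, θ = 55.4°: the bracketed kinematic factor |dx/dθ| = 0.1128 m.
ω = v/|dx/dθ| = 2.93/0.1128 = 25.975 rad/s.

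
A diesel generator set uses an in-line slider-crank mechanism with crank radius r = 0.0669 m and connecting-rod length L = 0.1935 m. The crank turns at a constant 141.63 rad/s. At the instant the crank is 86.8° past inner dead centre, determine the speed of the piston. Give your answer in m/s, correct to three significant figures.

9.65

ω = 141.6 rad/s
For an in-line slider-crank, x = r cosθ + √(L² − r² sin²θ), so v = −rω sinθ·[1 + r cosθ/√(L² − r² sin²θ)].
With r = 0.0669 m, L = 0.1935 m, θ = 86.8°: √(L² − r² sin²θ) = 0.18161 m.
v = −0.0669·141.6·0.99844·[1 + 0.0669·0.05582/0.18161] = -9.6548 m/s.
|v| = 9.6548 m/s.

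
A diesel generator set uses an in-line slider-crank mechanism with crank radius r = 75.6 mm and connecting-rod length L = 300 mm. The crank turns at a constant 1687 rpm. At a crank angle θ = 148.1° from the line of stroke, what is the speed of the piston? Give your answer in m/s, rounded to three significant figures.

ω = 2π·1687/60 = 176.7 rad/s
For an in-line slider-crank, x = r cosθ + √(L² − r² sin²θ), so v = −rω sinθ·[1 + r cosθ/√(L² − r² sin²θ)].
With r = 0.0756 m, L = 0.3 m, θ = 148.1°: √(L² − r² sin²θ) = 0.29733 m.
v = −0.0756·176.7·0.52844·[1 + 0.0756·-0.84897/0.29733] = -5.5342 m/s.
|v| = 5.5342 m/s.

5.53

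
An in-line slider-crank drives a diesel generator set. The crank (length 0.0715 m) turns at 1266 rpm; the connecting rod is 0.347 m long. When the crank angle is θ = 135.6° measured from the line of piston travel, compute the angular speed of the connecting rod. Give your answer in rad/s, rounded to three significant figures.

ω = 132.6 rad/s (converted from 1266 rpm).
The rod makes angle φ with the slider axis where L sinφ = r sinθ; differentiating, L cosφ·φ̇ = r ω cosθ.
L cosφ = √(L² − r² sin²θ) = 0.34338 m.
|ω_rod| = r ω |cosθ| / √(L² − r² sin²θ) = 0.0715·132.6·0.71447/0.34338 = 19.724 rad/s.

19.7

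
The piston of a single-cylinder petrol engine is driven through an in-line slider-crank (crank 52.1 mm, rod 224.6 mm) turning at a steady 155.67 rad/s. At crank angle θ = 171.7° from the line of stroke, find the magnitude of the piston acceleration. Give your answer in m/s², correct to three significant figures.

968

ω = 155.7 rad/s
x(θ) = r cosθ + √(L² − r² sin²θ); with ω constant, a = ω²·d²x/dθ².
d²x/dθ² = −r cosθ − r²(cos2θ)/√u − r⁴ sin²2θ/(4u^{3/2}),  u = L² − r² sin²θ = 0.0503886 m².
Substituting r = 0.0521 m, L = 0.2246 m, θ = 171.7°: d²x/dθ² = +0.039953 m.
a = ω²·d²x/dθ² = (155.7)²·(+0.039953) = +968.18 m/s²;  |a| = 968.18 m/s².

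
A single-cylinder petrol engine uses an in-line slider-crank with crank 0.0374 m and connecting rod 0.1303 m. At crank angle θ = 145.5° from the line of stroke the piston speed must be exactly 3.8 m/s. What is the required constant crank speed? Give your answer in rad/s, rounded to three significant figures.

236

For an in-line slider-crank, |v_piston| = rω|sinθ|·[1 + r cosθ/√(L² − r² sin²θ)].
With r = 0.0374 m, L = 0.1303 m, θ = 145.5°: the bracketed kinematic factor |dx/dθ| = 0.016105 m.
ω = v/|dx/dθ| = 3.8/0.016105 = 235.95 rad/s.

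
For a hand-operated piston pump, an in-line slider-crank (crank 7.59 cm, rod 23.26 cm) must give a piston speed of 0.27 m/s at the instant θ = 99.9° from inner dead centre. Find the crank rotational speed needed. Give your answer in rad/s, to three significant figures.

3.84

For an in-line slider-crank, |v_piston| = rω|sinθ|·[1 + r cosθ/√(L² − r² sin²θ)].
With r = 0.0759 m, L = 0.2326 m, θ = 99.9°: the bracketed kinematic factor |dx/dθ| = 0.07034 m.
ω = v/|dx/dθ| = 0.27/0.07034 = 3.8385 rad/s.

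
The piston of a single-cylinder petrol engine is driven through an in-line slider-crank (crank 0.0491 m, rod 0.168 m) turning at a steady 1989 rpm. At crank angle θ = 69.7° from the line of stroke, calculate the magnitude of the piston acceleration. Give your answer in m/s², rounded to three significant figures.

ω = 2π·1989/60 = 208.3 rad/s
x(θ) = r cosθ + √(L² − r² sin²θ); with ω constant, a = ω²·d²x/dθ².
d²x/dθ² = −r cosθ − r²(cos2θ)/√u − r⁴ sin²2θ/(4u^{3/2}),  u = L² − r² sin²θ = 0.0261034 m².
Substituting r = 0.0491 m, L = 0.168 m, θ = 69.7°: d²x/dθ² = -0.0058509 m.
a = ω²·d²x/dθ² = (208.3)²·(-0.0058509) = -253.83 m/s²;  |a| = 253.83 m/s².

254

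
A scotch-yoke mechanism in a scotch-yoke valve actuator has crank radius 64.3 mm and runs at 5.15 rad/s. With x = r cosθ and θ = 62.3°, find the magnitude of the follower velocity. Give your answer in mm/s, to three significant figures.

ω = 5.15 rad/s
x = r cosθ ⇒ ẋ = −rω sinθ.
|v| = rω|sinθ| = 0.0643·5.15·|sin 62.3°| = 0.29319 m/s = 293.19 mm/s.

293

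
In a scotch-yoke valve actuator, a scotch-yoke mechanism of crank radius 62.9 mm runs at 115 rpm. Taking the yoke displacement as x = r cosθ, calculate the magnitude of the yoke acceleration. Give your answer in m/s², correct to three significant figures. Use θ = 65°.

3.86

ω = 12.04 rad/s (from 115 rpm).
x = r cosθ ⇒ ẍ = −rω² cosθ (ω constant).
|a| = rω²|cosθ| = 0.0629·(12.04)²·|cos 65°| = 3.8552 m/s².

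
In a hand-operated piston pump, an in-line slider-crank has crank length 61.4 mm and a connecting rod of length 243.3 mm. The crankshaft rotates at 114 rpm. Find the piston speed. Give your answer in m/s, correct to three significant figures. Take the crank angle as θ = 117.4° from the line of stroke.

0.573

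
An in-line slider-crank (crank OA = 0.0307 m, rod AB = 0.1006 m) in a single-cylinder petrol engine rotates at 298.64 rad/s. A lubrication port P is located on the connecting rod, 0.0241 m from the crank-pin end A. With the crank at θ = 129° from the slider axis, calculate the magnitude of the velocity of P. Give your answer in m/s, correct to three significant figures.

ω = 298.6 rad/s.  Crank-pin speed |V_A| = rω = 9.1682 m/s, perpendicular to OA.
Rod angle: sinφ = −(r/L) sinθ ⇒ φ = -13.719°; ω_rod = −rω cosθ/√(L²−r²sin²θ) = +59.038 rad/s.
V_P = V_A + ω_rod × AP, with AP = 0.0241 m along the rod.
Components: V_Px = −rω sinθ − a·ω_rod·sinφ = -6.7876 m/s;  V_Py = rω cosθ + a·ω_rod·cosφ = -4.3875 m/s.
|V_P| = √(V_Px² + V_Py²) = 8.0822 m/s.

8.08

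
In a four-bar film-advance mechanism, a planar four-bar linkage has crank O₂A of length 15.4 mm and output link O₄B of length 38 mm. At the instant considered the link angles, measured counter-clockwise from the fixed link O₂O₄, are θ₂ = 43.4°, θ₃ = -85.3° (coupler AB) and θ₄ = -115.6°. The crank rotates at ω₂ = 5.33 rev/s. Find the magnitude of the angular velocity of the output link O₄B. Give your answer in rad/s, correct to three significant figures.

21.0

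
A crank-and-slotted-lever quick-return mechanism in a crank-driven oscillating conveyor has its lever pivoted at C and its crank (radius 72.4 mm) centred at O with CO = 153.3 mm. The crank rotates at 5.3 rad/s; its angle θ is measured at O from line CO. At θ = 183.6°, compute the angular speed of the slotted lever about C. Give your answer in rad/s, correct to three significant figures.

4.69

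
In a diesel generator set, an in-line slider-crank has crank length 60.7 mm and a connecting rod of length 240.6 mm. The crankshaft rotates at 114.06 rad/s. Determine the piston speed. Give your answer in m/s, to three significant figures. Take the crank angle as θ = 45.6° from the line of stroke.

5.83

ω = 114.1 rad/s
For an in-line slider-crank, x = r cosθ + √(L² − r² sin²θ), so v = −rω sinθ·[1 + r cosθ/√(L² − r² sin²θ)].
With r = 0.0607 m, L = 0.2406 m, θ = 45.6°: √(L² − r² sin²θ) = 0.23666 m.
v = −0.0607·114.1·0.71447·[1 + 0.0607·0.69966/0.23666] = -5.8343 m/s.
|v| = 5.8343 m/s.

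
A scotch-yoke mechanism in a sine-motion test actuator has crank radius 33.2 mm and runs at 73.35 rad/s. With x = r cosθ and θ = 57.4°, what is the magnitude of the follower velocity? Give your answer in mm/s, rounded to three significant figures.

2050

ω = 73.35 rad/s
x = r cosθ ⇒ ẋ = −rω sinθ.
|v| = rω|sinθ| = 0.0332·73.35·|sin 57.4°| = 2.0516 m/s = 2051.6 mm/s.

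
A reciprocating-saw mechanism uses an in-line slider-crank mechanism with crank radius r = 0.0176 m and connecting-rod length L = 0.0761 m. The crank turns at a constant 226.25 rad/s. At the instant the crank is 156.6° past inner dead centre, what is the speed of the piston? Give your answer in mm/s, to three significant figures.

1240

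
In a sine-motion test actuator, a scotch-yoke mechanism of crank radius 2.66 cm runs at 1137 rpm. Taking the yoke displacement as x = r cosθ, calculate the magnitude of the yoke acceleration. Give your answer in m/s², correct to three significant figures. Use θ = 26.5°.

337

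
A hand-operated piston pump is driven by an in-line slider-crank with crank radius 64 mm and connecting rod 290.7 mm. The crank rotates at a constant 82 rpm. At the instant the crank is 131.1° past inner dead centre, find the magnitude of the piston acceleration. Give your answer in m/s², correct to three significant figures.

3.23

ω = 2π·82/60 = 8.587 rad/s
x(θ) = r cosθ + √(L² − r² sin²θ); with ω constant, a = ω²·d²x/dθ².
d²x/dθ² = −r cosθ − r²(cos2θ)/√u − r⁴ sin²2θ/(4u^{3/2}),  u = L² − r² sin²θ = 0.0821805 m².
Substituting r = 0.064 m, L = 0.2907 m, θ = 131.1°: d²x/dθ² = +0.043836 m.
a = ω²·d²x/dθ² = (8.587)²·(+0.043836) = +3.2324 m/s²;  |a| = 3.2324 m/s².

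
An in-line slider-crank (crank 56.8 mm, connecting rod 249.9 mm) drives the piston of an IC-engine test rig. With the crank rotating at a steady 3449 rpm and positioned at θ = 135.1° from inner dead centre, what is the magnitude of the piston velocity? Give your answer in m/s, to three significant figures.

12.1

ω = 2π·3449/60 = 361.2 rad/s
For an in-line slider-crank, x = r cosθ + √(L² − r² sin²θ), so v = −rω sinθ·[1 + r cosθ/√(L² − r² sin²θ)].
With r = 0.0568 m, L = 0.2499 m, θ = 135.1°: √(L² − r² sin²θ) = 0.24666 m.
v = −0.0568·361.2·0.70587·[1 + 0.0568·-0.70834/0.24666] = -12.119 m/s.
|v| = 12.119 m/s.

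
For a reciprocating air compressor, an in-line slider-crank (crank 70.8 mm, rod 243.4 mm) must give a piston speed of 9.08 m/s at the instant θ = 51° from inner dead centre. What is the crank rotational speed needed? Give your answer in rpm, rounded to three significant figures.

1330

For an in-line slider-crank, |v_piston| = rω|sinθ|·[1 + r cosθ/√(L² − r² sin²θ)].
With r = 0.0708 m, L = 0.2434 m, θ = 51°: the bracketed kinematic factor |dx/dθ| = 0.065362 m.
ω = v/|dx/dθ| = 9.08/0.065362 = 138.92 rad/s.
N = 60ω/(2π) = 1326.6 rpm.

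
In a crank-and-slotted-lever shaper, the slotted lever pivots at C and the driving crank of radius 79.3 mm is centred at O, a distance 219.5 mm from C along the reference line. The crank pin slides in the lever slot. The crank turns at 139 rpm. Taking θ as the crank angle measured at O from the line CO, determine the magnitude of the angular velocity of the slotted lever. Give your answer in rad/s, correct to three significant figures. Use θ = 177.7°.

ω = 14.56 rad/s (from 139 rpm).
Crank pin A relative to C: A = (d + r cosθ, r sinθ); lever angle φ = atan2(r sinθ, d + r cosθ).
Differentiating tanφ: φ̇ = rω(d cosθ + r)/(d² + r² + 2dr cosθ).
d² + r² + 2dr cosθ = |CA|² = 0.0196841 m²;  d cosθ + r = -0.14002 m.
|ω_lever| = |0.0793·14.56·-0.14002| / 0.0196841 = 8.2111 rad/s.

8.21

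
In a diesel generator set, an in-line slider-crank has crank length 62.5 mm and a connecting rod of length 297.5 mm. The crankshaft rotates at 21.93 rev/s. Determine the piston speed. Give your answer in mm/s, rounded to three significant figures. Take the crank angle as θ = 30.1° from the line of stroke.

ω = 2π·21.9 = 137.8 rad/s
For an in-line slider-crank, x = r cosθ + √(L² − r² sin²θ), so v = −rω sinθ·[1 + r cosθ/√(L² − r² sin²θ)].
With r = 0.0625 m, L = 0.2975 m, θ = 30.1°: √(L² − r² sin²θ) = 0.29584 m.
v = −0.0625·137.8·0.50151·[1 + 0.0625·0.86515/0.29584] = -5.1083 m/s.
|v| = 5.1083 m/s = 5108.3 mm/s.

5110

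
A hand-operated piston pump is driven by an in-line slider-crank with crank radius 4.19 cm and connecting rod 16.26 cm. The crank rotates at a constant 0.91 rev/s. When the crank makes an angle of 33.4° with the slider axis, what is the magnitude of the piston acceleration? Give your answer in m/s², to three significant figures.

ω = 2π·0.91 = 5.718 rad/s
x(θ) = r cosθ + √(L² − r² sin²θ); with ω constant, a = ω²·d²x/dθ².
d²x/dθ² = −r cosθ − r²(cos2θ)/√u − r⁴ sin²2θ/(4u^{3/2}),  u = L² − r² sin²θ = 0.0259068 m².
Substituting r = 0.0419 m, L = 0.1626 m, θ = 33.4°: d²x/dθ² = -0.039433 m.
a = ω²·d²x/dθ² = (5.718)²·(-0.039433) = -1.2892 m/s²;  |a| = 1.2892 m/s².

1.29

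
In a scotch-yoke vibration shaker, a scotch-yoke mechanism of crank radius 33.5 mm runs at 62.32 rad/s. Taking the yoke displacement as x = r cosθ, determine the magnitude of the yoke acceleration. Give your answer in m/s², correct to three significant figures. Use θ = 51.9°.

80.3

ω = 62.32 rad/s
x = r cosθ ⇒ ẍ = −rω² cosθ (ω constant).
|a| = rω²|cosθ| = 0.0335·(62.32)²·|cos 51.9°| = 80.281 m/s².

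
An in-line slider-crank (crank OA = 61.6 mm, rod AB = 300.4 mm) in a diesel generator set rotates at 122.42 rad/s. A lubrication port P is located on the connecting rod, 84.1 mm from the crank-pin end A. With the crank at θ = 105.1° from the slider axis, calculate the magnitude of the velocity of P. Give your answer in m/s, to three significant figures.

7.31

ω = 122.4 rad/s.  Crank-pin speed |V_A| = rω = 7.5411 m/s, perpendicular to OA.
Rod angle: sinφ = −(r/L) sinθ ⇒ φ = -11.419°; ω_rod = −rω cosθ/√(L²−r²sin²θ) = +6.6716 rad/s.
V_P = V_A + ω_rod × AP, with AP = 0.0841 m along the rod.
Components: V_Px = −rω sinθ − a·ω_rod·sinφ = -7.1696 m/s;  V_Py = rω cosθ + a·ω_rod·cosφ = -1.4145 m/s.
|V_P| = √(V_Px² + V_Py²) = 7.3078 m/s.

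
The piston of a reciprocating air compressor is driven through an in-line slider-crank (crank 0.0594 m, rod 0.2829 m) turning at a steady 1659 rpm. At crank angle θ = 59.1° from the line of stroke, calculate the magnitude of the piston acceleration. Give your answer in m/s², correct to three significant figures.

ω = 2π·1659/60 = 173.7 rad/s
x(θ) = r cosθ + √(L² − r² sin²θ); with ω constant, a = ω²·d²x/dθ².
d²x/dθ² = −r cosθ − r²(cos2θ)/√u − r⁴ sin²2θ/(4u^{3/2}),  u = L² − r² sin²θ = 0.0774346 m².
Substituting r = 0.0594 m, L = 0.2829 m, θ = 59.1°: d²x/dθ² = -0.024625 m.
a = ω²·d²x/dθ² = (173.7)²·(-0.024625) = -743.23 m/s²;  |a| = 743.23 m/s².

743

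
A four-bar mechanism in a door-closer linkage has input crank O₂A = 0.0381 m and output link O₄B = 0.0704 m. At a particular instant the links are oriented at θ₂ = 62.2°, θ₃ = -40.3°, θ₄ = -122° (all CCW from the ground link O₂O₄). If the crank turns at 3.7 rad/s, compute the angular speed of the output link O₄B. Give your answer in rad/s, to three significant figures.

ω₂ = 3.7 rad/s
Differentiating the loop-closure r₂e^{iθ₂}+r₃e^{iθ₃}=r₁+r₄e^{iθ₄} gives r₂ω₂e^{iθ₂}+r₃ω₃e^{iθ₃}=r₄ω₄e^{iθ₄}.
Eliminating the other unknown: ω₄ = r₂ω₂ sin(θ₂−θ₃) / [r₄ sin(θ₄−θ₃)].
Numerator sine = +0.97630; denominator sine = -0.98953.
Result = 0.0381·3.7·(+0.97630) / (0.0704·(-0.98953)) = -1.9756 rad/s; magnitude 1.9756 rad/s.

1.98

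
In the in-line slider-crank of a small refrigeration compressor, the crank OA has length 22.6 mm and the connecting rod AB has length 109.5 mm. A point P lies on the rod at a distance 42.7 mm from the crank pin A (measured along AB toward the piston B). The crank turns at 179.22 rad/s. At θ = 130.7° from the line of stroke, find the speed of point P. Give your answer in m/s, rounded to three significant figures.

ω = 179.2 rad/s.  Crank-pin speed |V_A| = rω = 4.0504 m/s, perpendicular to OA.
Rod angle: sinφ = −(r/L) sinθ ⇒ φ = -9.002°; ω_rod = −rω cosθ/√(L²−r²sin²θ) = +24.422 rad/s.
V_P = V_A + ω_rod × AP, with AP = 0.0427 m along the rod.
Components: V_Px = −rω sinθ − a·ω_rod·sinφ = -2.9076 m/s;  V_Py = rω cosθ + a·ω_rod·cosφ = -1.6113 m/s.
|V_P| = √(V_Px² + V_Py²) = 3.3242 m/s.

3.32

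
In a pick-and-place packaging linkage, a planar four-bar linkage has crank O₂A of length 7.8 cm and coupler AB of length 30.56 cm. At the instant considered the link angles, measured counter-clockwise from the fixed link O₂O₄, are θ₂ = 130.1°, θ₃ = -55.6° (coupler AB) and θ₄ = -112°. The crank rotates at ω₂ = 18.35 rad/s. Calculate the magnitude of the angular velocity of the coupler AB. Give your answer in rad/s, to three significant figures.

ω₂ = 18.35 rad/s
Differentiating the loop-closure r₂e^{iθ₂}+r₃e^{iθ₃}=r₁+r₄e^{iθ₄} gives r₂ω₂e^{iθ₂}+r₃ω₃e^{iθ₃}=r₄ω₄e^{iθ₄}.
Eliminating the other unknown: ω₃ = r₂ω₂ sin(θ₄−θ₂) / [r₃ sin(θ₃−θ₄)].
Numerator sine = +0.88377; denominator sine = +0.83292.
Result = 0.078·18.35·(+0.88377) / (0.3056·(+0.83292)) = +4.9695 rad/s; magnitude 4.9695 rad/s.

4.97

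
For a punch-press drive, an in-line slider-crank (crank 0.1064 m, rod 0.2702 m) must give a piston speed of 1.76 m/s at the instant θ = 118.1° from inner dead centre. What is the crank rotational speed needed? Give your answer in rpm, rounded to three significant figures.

For an in-line slider-crank, |v_piston| = rω|sinθ|·[1 + r cosθ/√(L² − r² sin²θ)].
With r = 0.1064 m, L = 0.2702 m, θ = 118.1°: the bracketed kinematic factor |dx/dθ| = 0.075294 m.
ω = v/|dx/dθ| = 1.76/0.075294 = 23.375 rad/s.
N = 60ω/(2π) = 223.22 rpm.

223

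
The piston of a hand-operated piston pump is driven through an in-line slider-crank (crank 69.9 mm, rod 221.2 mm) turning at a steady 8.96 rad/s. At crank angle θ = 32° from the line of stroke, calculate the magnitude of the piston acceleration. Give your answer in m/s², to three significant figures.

5.58

ω = 8.96 rad/s
x(θ) = r cosθ + √(L² − r² sin²θ); with ω constant, a = ω²·d²x/dθ².
d²x/dθ² = −r cosθ − r²(cos2θ)/√u − r⁴ sin²2θ/(4u^{3/2}),  u = L² − r² sin²θ = 0.0475574 m².
Substituting r = 0.0699 m, L = 0.2212 m, θ = 32°: d²x/dθ² = -0.069565 m.
a = ω²·d²x/dθ² = (8.96)²·(-0.069565) = -5.5848 m/s²;  |a| = 5.5848 m/s².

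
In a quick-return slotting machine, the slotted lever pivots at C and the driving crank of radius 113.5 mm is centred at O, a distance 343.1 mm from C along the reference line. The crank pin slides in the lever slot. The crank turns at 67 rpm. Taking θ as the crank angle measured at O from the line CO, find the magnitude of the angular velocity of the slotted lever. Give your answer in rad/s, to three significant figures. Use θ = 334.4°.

ω = 7.016 rad/s (from 67 rpm).
Crank pin A relative to C: A = (d + r cosθ, r sinθ); lever angle φ = atan2(r sinθ, d + r cosθ).
Differentiating tanφ: φ̇ = rω(d cosθ + r)/(d² + r² + 2dr cosθ).
d² + r² + 2dr cosθ = |CA|² = 0.200838 m²;  d cosθ + r = +0.42292 m.
|ω_lever| = |0.1135·7.016·+0.42292| / 0.200838 = 1.6769 rad/s.

1.68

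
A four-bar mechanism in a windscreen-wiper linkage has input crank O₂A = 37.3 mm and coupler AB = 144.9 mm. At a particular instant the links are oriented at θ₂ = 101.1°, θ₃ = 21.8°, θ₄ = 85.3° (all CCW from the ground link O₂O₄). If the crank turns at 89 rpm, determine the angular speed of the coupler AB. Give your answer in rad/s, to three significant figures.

0.730

ω₂ = 9.32 rad/s (from 89 rpm).
Differentiating the loop-closure r₂e^{iθ₂}+r₃e^{iθ₃}=r₁+r₄e^{iθ₄} gives r₂ω₂e^{iθ₂}+r₃ω₃e^{iθ₃}=r₄ω₄e^{iθ₄}.
Eliminating the other unknown: ω₃ = r₂ω₂ sin(θ₄−θ₂) / [r₃ sin(θ₃−θ₄)].
Numerator sine = -0.27228; denominator sine = -0.89493.
Result = 0.0373·9.32·(-0.27228) / (0.1449·(-0.89493)) = +0.72993 rad/s; magnitude 0.72993 rad/s.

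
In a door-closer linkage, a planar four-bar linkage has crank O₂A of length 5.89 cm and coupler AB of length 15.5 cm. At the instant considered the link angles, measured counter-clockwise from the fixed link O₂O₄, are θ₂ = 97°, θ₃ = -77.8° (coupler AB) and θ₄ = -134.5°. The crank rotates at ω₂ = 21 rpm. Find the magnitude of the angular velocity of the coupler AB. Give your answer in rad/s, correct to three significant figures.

ω₂ = 2.199 rad/s (from 21 rpm).
Differentiating the loop-closure r₂e^{iθ₂}+r₃e^{iθ₃}=r₁+r₄e^{iθ₄} gives r₂ω₂e^{iθ₂}+r₃ω₃e^{iθ₃}=r₄ω₄e^{iθ₄}.
Eliminating the other unknown: ω₃ = r₂ω₂ sin(θ₄−θ₂) / [r₃ sin(θ₃−θ₄)].
Numerator sine = +0.78261; denominator sine = +0.83581.
Result = 0.0589·2.199·(+0.78261) / (0.155·(+0.83581)) = +0.78247 rad/s; magnitude 0.78247 rad/s.

0.782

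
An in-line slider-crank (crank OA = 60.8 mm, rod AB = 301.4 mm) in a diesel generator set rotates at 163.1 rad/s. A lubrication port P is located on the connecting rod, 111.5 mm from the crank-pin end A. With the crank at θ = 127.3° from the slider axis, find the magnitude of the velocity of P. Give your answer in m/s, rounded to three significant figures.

ω = 163.1 rad/s.  Crank-pin speed |V_A| = rω = 9.9165 m/s, perpendicular to OA.
Rod angle: sinφ = −(r/L) sinθ ⇒ φ = -9.234°; ω_rod = −rω cosθ/√(L²−r²sin²θ) = +20.2 rad/s.
V_P = V_A + ω_rod × AP, with AP = 0.1115 m along the rod.
Components: V_Px = −rω sinθ − a·ω_rod·sinφ = -7.5269 m/s;  V_Py = rω cosθ + a·ω_rod·cosφ = -3.7862 m/s.
|V_P| = √(V_Px² + V_Py²) = 8.4255 m/s.

8.43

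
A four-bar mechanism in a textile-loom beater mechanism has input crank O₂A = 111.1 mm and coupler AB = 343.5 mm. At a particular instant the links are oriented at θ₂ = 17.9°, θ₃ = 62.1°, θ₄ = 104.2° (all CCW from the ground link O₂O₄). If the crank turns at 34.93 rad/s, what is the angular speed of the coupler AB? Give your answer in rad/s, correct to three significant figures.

16.8

ω₂ = 34.93 rad/s
Differentiating the loop-closure r₂e^{iθ₂}+r₃e^{iθ₃}=r₁+r₄e^{iθ₄} gives r₂ω₂e^{iθ₂}+r₃ω₃e^{iθ₃}=r₄ω₄e^{iθ₄}.
Eliminating the other unknown: ω₃ = r₂ω₂ sin(θ₄−θ₂) / [r₃ sin(θ₃−θ₄)].
Numerator sine = +0.99792; denominator sine = -0.67043.
Result = 0.1111·34.93·(+0.99792) / (0.3435·(-0.67043)) = -16.816 rad/s; magnitude 16.816 rad/s.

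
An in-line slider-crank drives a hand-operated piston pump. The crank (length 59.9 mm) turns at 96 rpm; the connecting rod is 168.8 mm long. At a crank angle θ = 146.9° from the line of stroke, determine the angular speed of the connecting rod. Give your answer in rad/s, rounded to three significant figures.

3.05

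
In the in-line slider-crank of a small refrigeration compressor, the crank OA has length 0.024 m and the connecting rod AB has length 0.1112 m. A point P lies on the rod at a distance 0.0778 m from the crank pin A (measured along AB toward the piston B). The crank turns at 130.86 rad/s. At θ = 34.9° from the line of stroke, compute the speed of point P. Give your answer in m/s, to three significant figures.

2.16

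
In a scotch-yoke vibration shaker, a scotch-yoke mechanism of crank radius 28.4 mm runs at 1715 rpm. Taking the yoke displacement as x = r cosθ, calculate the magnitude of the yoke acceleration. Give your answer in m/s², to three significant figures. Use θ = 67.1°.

356

ω = 179.6 rad/s (from 1715 rpm).
x = r cosθ ⇒ ẍ = −rω² cosθ (ω constant).
|a| = rω²|cosθ| = 0.0284·(179.6)²·|cos 67.1°| = 356.44 m/s².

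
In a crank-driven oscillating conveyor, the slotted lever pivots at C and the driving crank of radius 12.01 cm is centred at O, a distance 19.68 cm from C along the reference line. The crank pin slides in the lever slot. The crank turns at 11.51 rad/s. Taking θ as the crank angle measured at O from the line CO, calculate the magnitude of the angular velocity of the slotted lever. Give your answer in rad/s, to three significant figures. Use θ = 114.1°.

1.62

ω = 11.51 rad/s
Crank pin A relative to C: A = (d + r cosθ, r sinθ); lever angle φ = atan2(r sinθ, d + r cosθ).
Differentiating tanφ: φ̇ = rω(d cosθ + r)/(d² + r² + 2dr cosθ).
d² + r² + 2dr cosθ = |CA|² = 0.0338519 m²;  d cosθ + r = +0.039741 m.
|ω_lever| = |0.1201·11.51·+0.039741| / 0.0338519 = 1.6228 rad/s.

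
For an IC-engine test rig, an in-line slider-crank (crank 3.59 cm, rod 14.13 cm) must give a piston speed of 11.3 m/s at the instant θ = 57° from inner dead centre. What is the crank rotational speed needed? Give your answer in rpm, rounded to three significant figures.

3140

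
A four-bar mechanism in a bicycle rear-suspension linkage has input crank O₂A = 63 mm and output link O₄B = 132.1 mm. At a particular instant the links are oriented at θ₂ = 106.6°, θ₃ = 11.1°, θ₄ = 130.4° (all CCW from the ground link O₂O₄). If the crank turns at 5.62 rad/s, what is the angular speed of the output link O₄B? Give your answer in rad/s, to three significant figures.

3.06

ω₂ = 5.62 rad/s
Differentiating the loop-closure r₂e^{iθ₂}+r₃e^{iθ₃}=r₁+r₄e^{iθ₄} gives r₂ω₂e^{iθ₂}+r₃ω₃e^{iθ₃}=r₄ω₄e^{iθ₄}.
Eliminating the other unknown: ω₄ = r₂ω₂ sin(θ₂−θ₃) / [r₄ sin(θ₄−θ₃)].
Numerator sine = +0.99540; denominator sine = +0.87207.
Result = 0.063·5.62·(+0.99540) / (0.1321·(+0.87207)) = +3.0593 rad/s; magnitude 3.0593 rad/s.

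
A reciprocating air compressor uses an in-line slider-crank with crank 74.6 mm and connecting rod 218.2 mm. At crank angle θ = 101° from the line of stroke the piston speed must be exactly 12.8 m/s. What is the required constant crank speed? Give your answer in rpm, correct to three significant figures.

1790

For an in-line slider-crank, |v_piston| = rω|sinθ|·[1 + r cosθ/√(L² − r² sin²θ)].
With r = 0.0746 m, L = 0.2182 m, θ = 101°: the bracketed kinematic factor |dx/dθ| = 0.068158 m.
ω = v/|dx/dθ| = 12.8/0.068158 = 187.8 rad/s.
N = 60ω/(2π) = 1793.3 rpm.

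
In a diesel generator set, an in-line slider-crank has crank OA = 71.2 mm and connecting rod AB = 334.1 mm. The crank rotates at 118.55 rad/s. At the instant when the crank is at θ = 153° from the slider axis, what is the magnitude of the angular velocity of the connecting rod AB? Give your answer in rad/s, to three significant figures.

22.6

ω = 118.5 rad/s
The rod makes angle φ with the slider axis where L sinφ = r sinθ; differentiating, L cosφ·φ̇ = r ω cosθ.
L cosφ = √(L² − r² sin²θ) = 0.33253 m.
|ω_rod| = r ω |cosθ| / √(L² − r² sin²θ) = 0.0712·118.5·0.89101/0.33253 = 22.617 rad/s.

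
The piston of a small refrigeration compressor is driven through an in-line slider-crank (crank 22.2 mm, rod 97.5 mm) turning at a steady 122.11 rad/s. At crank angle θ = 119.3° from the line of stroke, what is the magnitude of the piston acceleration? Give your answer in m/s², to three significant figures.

201

ω = 122.1 rad/s
x(θ) = r cosθ + √(L² − r² sin²θ); with ω constant, a = ω²·d²x/dθ².
d²x/dθ² = −r cosθ − r²(cos2θ)/√u − r⁴ sin²2θ/(4u^{3/2}),  u = L² − r² sin²θ = 0.00913144 m².
Substituting r = 0.0222 m, L = 0.0975 m, θ = 119.3°: d²x/dθ² = +0.013501 m.
a = ω²·d²x/dθ² = (122.1)²·(+0.013501) = +201.31 m/s²;  |a| = 201.31 m/s².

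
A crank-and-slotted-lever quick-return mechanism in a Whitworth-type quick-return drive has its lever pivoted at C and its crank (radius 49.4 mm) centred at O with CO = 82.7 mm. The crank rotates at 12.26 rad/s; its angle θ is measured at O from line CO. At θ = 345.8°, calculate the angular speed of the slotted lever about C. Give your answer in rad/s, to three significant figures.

ω = 12.26 rad/s
Crank pin A relative to C: A = (d + r cosθ, r sinθ); lever angle φ = atan2(r sinθ, d + r cosθ).
Differentiating tanφ: φ̇ = rω(d cosθ + r)/(d² + r² + 2dr cosθ).
d² + r² + 2dr cosθ = |CA|² = 0.0172008 m²;  d cosθ + r = +0.12957 m.
|ω_lever| = |0.0494·12.26·+0.12957| / 0.0172008 = 4.5623 rad/s.

4.56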